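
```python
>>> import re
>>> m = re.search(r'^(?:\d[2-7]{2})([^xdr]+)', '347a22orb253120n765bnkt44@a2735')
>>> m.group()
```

The match spans [0:7] → '347a22o'.

'347a22o'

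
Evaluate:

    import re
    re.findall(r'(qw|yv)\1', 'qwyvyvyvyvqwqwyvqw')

['yv', 'yv', 'qw']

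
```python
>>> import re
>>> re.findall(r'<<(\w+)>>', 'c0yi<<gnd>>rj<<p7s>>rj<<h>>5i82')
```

['gnd', 'p7s', 'h']

Walking the string: at [4:11] match '<<gnd>>', group 1 = 'gnd'; at [13:20] match '<<p7s>>', group 1 = 'p7s'; at [22:27] match '<<h>>', group 1 = 'h'.
Because there's exactly one group, `findall` drops the full match and keeps group 1 from each hit.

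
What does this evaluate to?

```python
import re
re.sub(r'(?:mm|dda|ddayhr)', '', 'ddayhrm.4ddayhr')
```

Branches in `(...|...)` are attempted left-to-right; the first branch that allows the whole pattern to succeed is taken.
Matches: at [0:3] → 'dda'; at [9:12] → 'dda'.
Every occurrence is swapped for ''.

'yhrm.4yhr'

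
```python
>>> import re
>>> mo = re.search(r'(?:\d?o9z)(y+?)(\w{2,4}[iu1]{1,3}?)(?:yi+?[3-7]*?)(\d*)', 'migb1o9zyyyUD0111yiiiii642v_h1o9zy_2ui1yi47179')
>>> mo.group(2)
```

This matches optionally a digit, then the literal 'o9z' (non-capturing group); then one or more of a literal 'y' (lazy) (captured); then 2 to 4 of a word character, then 1 to 3 of one of [iu1] (lazy) (captured); then the literal 'y', then one or more of a literal 'i' (lazy), then zero or more of a character in [3-7] (lazy) (non-capturing group); then zero or more of a digit (captured).
With the lazy modifier that quantifier settles for the fewest repetitions that let the rest of the pattern succeed (the atoms after it are unaffected and can still be greedy).
`search` walks the string left to right and returns the first match it finds.
The match spans [4:19] → '1o9zyyyUD0111yi'.
Captured: group 1 = 'yy', group 2 = 'yUD0111', group 3 = ''.

'yUD0111'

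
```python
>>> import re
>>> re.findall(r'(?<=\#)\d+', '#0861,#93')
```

['0861', '93']

The positive lookaround only admits positions where the adjacent text matches; those characters stay outside the span.
Since nothing is captured, `findall` lists the 2 matched substrings directly.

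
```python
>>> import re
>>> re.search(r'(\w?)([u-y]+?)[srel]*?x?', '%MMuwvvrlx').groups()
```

('M', 'u')

Pattern: optionally a word character (captured); then one or more of a character in [u-y] (lazy) (captured); then zero or more of one of [srel] (lazy), then optionally the literal 'x'.
Lazy quantifiers expand one character at a time until the remainder of the pattern can match.
`search` walks the string left to right and returns the first match it finds.
The match spans [2:4] → 'Mu'.
Captured: group 1 = 'M', group 2 = 'u'.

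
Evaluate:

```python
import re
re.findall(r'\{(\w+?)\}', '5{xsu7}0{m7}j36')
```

Walking the string: at [1:7] match '{xsu7}', group 1 = 'xsu7'; at [8:12] match '{m7}', group 1 = 'm7'.
With a single group, `findall` returns only what that group captured — 2 items.

['xsu7', 'm7']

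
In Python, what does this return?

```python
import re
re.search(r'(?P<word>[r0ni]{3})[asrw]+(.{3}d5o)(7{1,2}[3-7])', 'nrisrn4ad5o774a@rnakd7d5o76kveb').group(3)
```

The match spans [0:14] → 'nrisrn4ad5o774'.
Captured: group 1 = 'nri', group 2 = 'n4ad5o', group 3 = '774'.

'774'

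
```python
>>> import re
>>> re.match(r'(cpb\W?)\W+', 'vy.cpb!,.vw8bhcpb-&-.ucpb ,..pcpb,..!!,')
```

None

The pattern matches the literal 'cpb', then optionally a non-word character (captured); then one or more of a non-word character.
`re.match` only tries the pattern at the start of the string.
Here the pattern fails at index 0, so the call returns None.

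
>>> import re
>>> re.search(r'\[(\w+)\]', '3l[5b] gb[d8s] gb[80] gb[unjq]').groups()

('5b',)

`re.search` scans for the first position where the pattern succeeds.
The match spans [2:6] → '[5b]'.
Captured: group 1 = '5b'.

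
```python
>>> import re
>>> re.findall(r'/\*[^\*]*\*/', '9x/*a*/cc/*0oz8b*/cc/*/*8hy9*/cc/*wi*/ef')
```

Matches: at [2:7] → '/*a*/'; at [9:18] → '/*0oz8b*/'; at [22:30] → '/*8hy9*/'; at [32:38] → '/*wi*/'.
No capturing groups, so `findall` returns the 4 full match strings.

['/*a*/', '/*0oz8b*/', '/*8hy9*/', '/*wi*/']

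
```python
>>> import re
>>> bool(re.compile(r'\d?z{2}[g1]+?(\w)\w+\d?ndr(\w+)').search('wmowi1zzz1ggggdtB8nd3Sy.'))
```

False

This matches optionally a digit, then exactly 2 of a literal 'z', then one or more of one of [g1] (lazy); then a word character (captured); then one or more of a word character, then optionally a digit, then the literal 'ndr'; then one or more of a word character (captured).
`re.search` scans for the first position where the pattern succeeds.
Here no position works, so the call returns None, and `bool(None)` is False.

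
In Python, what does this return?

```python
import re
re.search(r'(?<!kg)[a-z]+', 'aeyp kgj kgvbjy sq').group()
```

'aeyp'

The negative lookahead/lookbehind blocks any match where the forbidden context is present.
`re.search` scans for the first position where the pattern succeeds.
The match spans [0:4] → 'aeyp'.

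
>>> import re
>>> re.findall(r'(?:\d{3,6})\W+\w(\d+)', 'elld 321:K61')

The pattern matches 3 to 6 of a digit (non-capturing group); then one or more of a non-word character, then a word character; then one or more of a digit (captured).
Scanning left to right: at [5:12] match '321:K61', group 1 = '61'.
`findall` collects group 1 from the one match (1 total).

['61']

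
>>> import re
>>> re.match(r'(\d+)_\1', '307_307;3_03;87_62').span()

(0, 7)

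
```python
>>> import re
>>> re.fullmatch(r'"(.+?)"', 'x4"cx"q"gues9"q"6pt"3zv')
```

None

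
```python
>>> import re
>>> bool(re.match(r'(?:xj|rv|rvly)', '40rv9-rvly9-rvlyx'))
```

`re.match` only tries the pattern at the start of the string.
Here the string doesn't start with a match, so the call returns None, and `bool(None)` is False.

False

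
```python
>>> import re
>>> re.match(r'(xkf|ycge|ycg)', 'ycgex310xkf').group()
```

`re.match` won't scan ahead — the pattern has to work from the very first character.
The match spans [0:4] → 'ycge'.

'ycge'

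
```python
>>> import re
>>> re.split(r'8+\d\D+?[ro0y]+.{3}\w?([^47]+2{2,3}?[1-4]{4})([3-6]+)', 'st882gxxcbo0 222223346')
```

['st', '2222334', '6', '']

Pattern: one or more of a literal '8'; then a digit, then one or more of a non-digit (lazy), then one or more of one of [ro0y]; then exactly 3 of any character, then optionally a word character; then one or more of any character except [47], then 2 to 3 of the literal '2' (lazy), then exactly 4 of a character in [1-4] (captured); then one or more of a character in [3-6] (captured).
Because the pattern has a capturing group, `split` also inserts each captured text between the pieces.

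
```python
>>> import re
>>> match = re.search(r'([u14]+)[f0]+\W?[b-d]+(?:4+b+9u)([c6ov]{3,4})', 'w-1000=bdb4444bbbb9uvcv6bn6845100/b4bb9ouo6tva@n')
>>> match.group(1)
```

This matches one or more of one of [u14] (captured); then one or more of one of [f0], then optionally a non-word character, then one or more of a character in [b-d]; then one or more of the literal '4', then one or more of a literal 'b', then the literal '9u' (non-capturing group); then 3 to 4 of one of [c6ov] (captured).
`re.search` tries every starting position until one works.
The match spans [2:24] → '1000=bdb4444bbbb9uvcv6'.
Captured: group 1 = '1', group 2 = 'vcv6'.

'1'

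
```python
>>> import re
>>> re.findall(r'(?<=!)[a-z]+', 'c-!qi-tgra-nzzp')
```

['qi']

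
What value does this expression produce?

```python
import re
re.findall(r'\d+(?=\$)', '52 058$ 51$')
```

Because the assertion is zero-width, the text it checks is not consumed and won't appear in the result.
Scanning left to right: at [3:6] → '058'; at [8:10] → '51'.
No capturing groups, so `findall` returns the 2 full match strings.

['058', '51']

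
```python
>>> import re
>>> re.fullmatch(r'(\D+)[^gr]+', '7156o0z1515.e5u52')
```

None

For `fullmatch`, every character of the input must be accounted for by the pattern.
Here there's no way to consume every character, so the call returns None.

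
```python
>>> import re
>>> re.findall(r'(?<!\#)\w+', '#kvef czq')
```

['vef', 'czq']

`(?!…)`/`(?<!…)` only lets a position through if the neighbouring text does NOT match; no characters are consumed.
Scanning left to right: at [2:5] → 'vef'; at [6:9] → 'czq'.
With no groups in the pattern, `findall` gives back each whole match — 2 here.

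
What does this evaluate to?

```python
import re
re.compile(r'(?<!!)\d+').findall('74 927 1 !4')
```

A negative assertion filters positions out without eating any characters.
Matches: at [0:2] → '74'; at [3:6] → '927'; at [7:8] → '1'.
No capturing groups, so `findall` returns the 3 full match strings.

['74', '927', '1']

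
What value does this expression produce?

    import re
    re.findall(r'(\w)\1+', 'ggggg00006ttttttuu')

['g', '0', 't', 'u']

The backreference `\1` re-matches whatever the first group consumed, character for character.
With a single group, `findall` returns only what that group captured — 4 items.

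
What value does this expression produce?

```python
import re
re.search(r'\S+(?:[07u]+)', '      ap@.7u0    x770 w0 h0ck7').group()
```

'ap@.7u0'

The match spans [6:13] → 'ap@.7u0'.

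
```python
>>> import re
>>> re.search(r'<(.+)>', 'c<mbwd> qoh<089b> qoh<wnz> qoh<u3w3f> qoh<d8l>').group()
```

'<mbwd> qoh<089b> qoh<wnz> qoh<u3w3f> qoh<d8l>'

`search` walks the string left to right and returns the first match it finds.
The match spans [1:46] → '<mbwd> qoh<089b> qoh<wnz> qoh<u3w3f> qoh<d8l>'.
Captured: group 1 = 'mbwd> qoh<089b> qoh<wnz> qoh<u3w3f> qoh<d8l'.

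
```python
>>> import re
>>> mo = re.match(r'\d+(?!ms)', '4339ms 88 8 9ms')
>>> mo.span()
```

`match` is anchored at position 0; if the pattern doesn't fit there, it returns None.
The match spans [0:3] → '433'.

(0, 3)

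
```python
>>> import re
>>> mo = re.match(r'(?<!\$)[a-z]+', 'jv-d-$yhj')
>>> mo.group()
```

'jv'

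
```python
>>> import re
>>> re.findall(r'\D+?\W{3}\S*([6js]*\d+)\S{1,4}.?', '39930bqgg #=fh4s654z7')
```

Pattern: one or more of a non-digit (lazy), then exactly 3 of a non-word character, then zero or more of a non-whitespace character; then zero or more of one of [6js], then one or more of a digit (captured); then 1 to 4 of a non-whitespace character, then optionally any character.
Walking the string: at [5:21] match 'bqgg #=fh4s654z7', group 1 = '4'.
`findall` collects group 1 from the one match (1 total).

['4']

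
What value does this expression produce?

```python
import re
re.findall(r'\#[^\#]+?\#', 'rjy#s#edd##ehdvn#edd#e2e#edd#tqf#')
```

Matches: at [3:6] → '#s#'; at [10:17] → '#ehdvn#'; at [20:25] → '#e2e#'; at [28:33] → '#tqf#'.
No capturing groups, so `findall` returns the 4 full match strings.

['#s#', '#ehdvn#', '#e2e#', '#tqf#']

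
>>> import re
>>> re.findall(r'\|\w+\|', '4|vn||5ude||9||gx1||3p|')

Scanning left to right: at [1:5] → '|vn|'; at [5:11] → '|5ude|'; at [11:14] → '|9|'; at [14:19] → '|gx1|'; at [19:23] → '|3p|'.
With no groups in the pattern, `findall` gives back each whole match — 5 here.

['|vn|', '|5ude|', '|9|', '|gx1|', '|3p|']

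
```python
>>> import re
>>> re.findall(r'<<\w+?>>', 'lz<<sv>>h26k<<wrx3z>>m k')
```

['<<sv>>', '<<wrx3z>>']

Walking the string: at [2:8] → '<<sv>>'; at [12:21] → '<<wrx3z>>'.
`findall` yields the raw match text (2 of them) because the pattern has no groups.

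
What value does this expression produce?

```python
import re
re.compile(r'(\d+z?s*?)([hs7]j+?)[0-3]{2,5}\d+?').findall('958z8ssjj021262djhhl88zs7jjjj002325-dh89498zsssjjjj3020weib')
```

This matches one or more of a digit, then optionally the literal 'z', then zero or more of a literal 's' (lazy) (captured); then one of [hs7], then one or more of the literal 'j' (lazy) (captured); then 2 to 5 of a character in [0-3], then one or more of a digit (lazy).
Walking the string: at [4:14] match '8ssjj02126', groups = ('8s', 'sjj'); at [20:35] match '88zs7jjjj002325', groups = ('88zs', '7jjjj'); at [38:55] match '89498zsssjjjj3020', groups = ('89498zss', 'sjjjj').
`findall` packs the 2 group values into a tuple for every match.

[('8s', 'sjj'), ('88zs', '7jjjj'), ('89498zss', 'sjjjj')]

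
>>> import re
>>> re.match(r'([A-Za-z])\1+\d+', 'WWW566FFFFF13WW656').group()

'WWW566'

`\1` is not a pattern — it's the concrete string captured by group 1, re-applied verbatim.
`re.match` only tries the pattern at the start of the string.
The match spans [0:6] → 'WWW566'.
Captured: group 1 = 'W'.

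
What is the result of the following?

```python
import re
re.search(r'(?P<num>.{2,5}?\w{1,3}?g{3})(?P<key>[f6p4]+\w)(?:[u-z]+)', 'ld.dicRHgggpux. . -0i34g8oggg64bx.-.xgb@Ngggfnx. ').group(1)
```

'ld.dicRHggg'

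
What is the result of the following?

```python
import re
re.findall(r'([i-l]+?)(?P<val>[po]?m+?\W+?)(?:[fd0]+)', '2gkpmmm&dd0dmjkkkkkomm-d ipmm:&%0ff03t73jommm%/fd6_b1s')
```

[('k', 'pmmm&'), ('jkkkkk', 'omm-'), ('i', 'pmm:&%'), ('j', 'ommm%/')]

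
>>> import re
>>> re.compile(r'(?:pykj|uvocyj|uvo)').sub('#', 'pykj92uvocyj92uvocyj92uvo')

'#92#92#92#'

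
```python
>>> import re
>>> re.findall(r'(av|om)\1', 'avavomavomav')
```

['av']

`\1` has to match the exact text group 1 already captured.
With a single group, `findall` returns only what that group captured — 1 item.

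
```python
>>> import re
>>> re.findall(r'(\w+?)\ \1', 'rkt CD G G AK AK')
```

['G', 'AK']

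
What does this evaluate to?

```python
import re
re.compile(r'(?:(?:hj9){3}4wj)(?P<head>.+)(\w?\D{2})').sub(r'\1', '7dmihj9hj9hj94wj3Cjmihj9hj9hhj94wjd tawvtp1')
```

Pattern: the literal 'hj9' repeated 3 times, then the literal '4wj' (non-capturing group); then one or more of any character (captured as 'head'); then optionally a word character, then exactly 2 of a non-digit (captured).
Matches: at [4:42] → 'hj9hj9hj94wj3Cjmihj9hj9hhj94wjd tawvtp'.
The replacement refers to a captured group, so each match is rewritten using its own captured text.

'7dmi3Cjmihj9hj9hhj94wjd tawv1'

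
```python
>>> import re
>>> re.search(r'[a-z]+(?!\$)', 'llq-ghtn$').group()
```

`(?!…)`/`(?<!…)` only lets a position through if the neighbouring text does NOT match; no characters are consumed.
`re.search` tries every starting position until one works.
The match spans [0:3] → 'llq'.

'llq'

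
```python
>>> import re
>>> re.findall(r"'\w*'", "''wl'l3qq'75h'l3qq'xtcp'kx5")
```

["''", "'l3qq'", "'l3qq'"]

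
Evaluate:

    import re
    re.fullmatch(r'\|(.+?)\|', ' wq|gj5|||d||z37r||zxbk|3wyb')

None

`re.fullmatch` requires the pattern to consume the entire string.
Here the string isn't matched end-to-end, so the call returns None.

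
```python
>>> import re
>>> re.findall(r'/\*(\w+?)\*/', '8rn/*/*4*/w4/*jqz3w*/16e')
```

['4', 'jqz3w']

Scanning left to right: at [5:10] match '/*4*/', group 1 = '4'; at [12:21] match '/*jqz3w*/', group 1 = 'jqz3w'.
Because there's exactly one group, `findall` drops the full match and keeps group 1 from each hit.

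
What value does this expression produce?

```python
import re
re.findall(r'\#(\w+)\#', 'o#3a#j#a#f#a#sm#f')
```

['3a', 'a', 'a']

Because there's exactly one group, `findall` drops the full match and keeps group 1 from each hit.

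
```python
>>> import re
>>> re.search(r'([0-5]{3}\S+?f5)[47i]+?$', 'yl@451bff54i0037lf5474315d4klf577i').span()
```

(3, 34)

The pattern matches exactly 3 of a character in [0-5], then one or more of a non-whitespace character (lazy), then the literal 'f5' (captured); then one or more of one of [47i] (lazy); then anchored at the end.
`re.search` scans for the first position where the pattern succeeds.
The match spans [3:34] → '451bff54i0037lf5474315d4klf577i'.
Captured: group 1 = '451bff54i0037lf5474315d4klf5'.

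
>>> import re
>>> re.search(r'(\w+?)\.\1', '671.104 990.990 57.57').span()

`\1` has to match the exact text group 1 already captured.
The match spans [2:5] → '1.1'.

(2, 5)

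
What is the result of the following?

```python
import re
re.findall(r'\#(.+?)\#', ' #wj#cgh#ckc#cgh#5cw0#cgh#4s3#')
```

Lazy quantifiers expand one character at a time until the remainder of the pattern can match.
Walking the string: at [1:5] match '#wj#', group 1 = 'wj'; at [8:13] match '#ckc#', group 1 = 'ckc'; at [16:22] match '#5cw0#', group 1 = '5cw0'; at [25:30] match '#4s3#', group 1 = '4s3'.
Because there's exactly one group, `findall` drops the full match and keeps group 1 from each hit.

['wj', 'ckc', '5cw0', '4s3']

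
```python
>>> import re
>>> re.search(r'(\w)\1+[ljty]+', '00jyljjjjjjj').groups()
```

`\1` is not a pattern — it's the concrete string captured by group 1, re-applied verbatim.
`search` walks the string left to right and returns the first match it finds.
The match spans [0:12] → '00jyljjjjjjj'.
Captured: group 1 = '0'.

('0',)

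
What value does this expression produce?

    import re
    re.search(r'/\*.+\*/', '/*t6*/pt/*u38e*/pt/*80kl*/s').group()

'/*t6*/pt/*u38e*/pt/*80kl*/'

`re.search` tries every starting position until one works.
The match spans [0:26] → '/*t6*/pt/*u38e*/pt/*80kl*/'.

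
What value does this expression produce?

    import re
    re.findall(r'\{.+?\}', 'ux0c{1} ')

['{1}']

No capturing groups, so `findall` returns the 1 full match string.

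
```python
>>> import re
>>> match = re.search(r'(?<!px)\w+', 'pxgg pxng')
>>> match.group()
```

'pxgg'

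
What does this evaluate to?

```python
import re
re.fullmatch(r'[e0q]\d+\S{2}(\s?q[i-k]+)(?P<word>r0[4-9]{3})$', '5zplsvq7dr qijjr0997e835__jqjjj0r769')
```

None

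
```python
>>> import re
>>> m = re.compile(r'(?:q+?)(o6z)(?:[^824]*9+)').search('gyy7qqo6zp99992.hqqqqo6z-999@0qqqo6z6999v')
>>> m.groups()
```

The pattern matches one or more of a literal 'q' (lazy) (non-capturing group); then the literal 'o', then the literal '6z' (captured); then zero or more of any character except [824], then one or more of a literal '9' (non-capturing group).
`search` walks the string left to right and returns the first match it finds.
The match spans [4:14] → 'qqo6zp9999'.
Captured: group 1 = 'o6z'.

('o6z',)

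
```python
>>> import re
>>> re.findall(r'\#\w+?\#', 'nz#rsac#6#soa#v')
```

['#rsac#', '#soa#']

Matches: at [2:8] → '#rsac#'; at [9:14] → '#soa#'.
`findall` yields the raw match text (2 of them) because the pattern has no groups.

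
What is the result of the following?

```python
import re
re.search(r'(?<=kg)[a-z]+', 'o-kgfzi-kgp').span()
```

(4, 7)

The `(?=…)`/`(?<=…)` assertion just peeks at neighbouring text; it doesn't advance the match position.
The match spans [4:7] → 'fzi'.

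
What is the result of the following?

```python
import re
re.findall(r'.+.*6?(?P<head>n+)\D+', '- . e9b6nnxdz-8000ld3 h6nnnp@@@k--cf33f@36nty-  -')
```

['n']

Pattern: one or more of any character, then zero or more of any character, then optionally a literal '6'; then one or more of a literal 'n' (captured as 'head'); then one or more of a non-digit.
Matches: at [0:49] match '- . e9b6nnxdz-8000ld3 h6nnnp@@@k--cf33f@36nty-  -', group 1 = 'n'.
With a single group, `findall` returns only what that group captured — 1 item.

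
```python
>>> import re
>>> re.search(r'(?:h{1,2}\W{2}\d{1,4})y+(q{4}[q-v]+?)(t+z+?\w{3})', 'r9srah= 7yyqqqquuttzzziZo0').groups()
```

Pattern: 1 to 2 of a literal 'h', then exactly 2 of a non-word character, then 1 to 4 of a digit (non-capturing group); then one or more of a literal 'y'; then exactly 4 of a literal 'q', then one or more of a character in [q-v] (lazy) (captured); then one or more of the literal 't', then one or more of the literal 'z' (lazy), then exactly 3 of a word character (captured).
With the lazy modifier that quantifier settles for the fewest repetitions that let the rest of the pattern succeed (the atoms after it are unaffected and can still be greedy).
`re.search` tries every starting position until one works.
The match spans [5:23] → 'h= 7yyqqqquuttzzzi'.
Captured: group 1 = 'qqqquu', group 2 = 'ttzzzi'.

('qqqquu', 'ttzzzi')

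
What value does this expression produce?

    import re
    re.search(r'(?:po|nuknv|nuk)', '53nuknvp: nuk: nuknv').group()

'nuknv'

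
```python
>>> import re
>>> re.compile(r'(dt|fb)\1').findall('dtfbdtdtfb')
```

After group 1 captures some text, `\1` only succeeds where that same text appears again.
`findall` collects group 1 from the one match (1 total).

['dt']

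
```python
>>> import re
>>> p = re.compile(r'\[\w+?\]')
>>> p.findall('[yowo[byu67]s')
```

Scanning left to right: at [5:12] → '[byu67]'.
Since nothing is captured, `findall` lists the 1 matched substring directly.

['[byu67]']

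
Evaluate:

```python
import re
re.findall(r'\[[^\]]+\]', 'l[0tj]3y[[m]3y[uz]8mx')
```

Matches: at [1:6] → '[0tj]'; at [8:12] → '[[m]'; at [14:18] → '[uz]'.
With no groups in the pattern, `findall` gives back each whole match — 3 here.

['[0tj]', '[[m]', '[uz]']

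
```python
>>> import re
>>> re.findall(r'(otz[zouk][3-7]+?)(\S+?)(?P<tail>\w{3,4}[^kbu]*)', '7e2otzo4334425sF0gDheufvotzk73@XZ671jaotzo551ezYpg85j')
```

[('otzo4', '3', '34425sF0gDhe'), ('otzk7', '3@', 'XZ671jaotzo551ezYpg85j')]

Pattern: the literal 'otz', then one of [zouk], then one or more of a character in [3-7] (lazy) (captured); then one or more of a non-whitespace character (lazy) (captured); then 3 to 4 of a word character, then zero or more of any character except [kbu] (captured as 'tail').
Because the quantifier is non-greedy, it stops expanding at the earliest point where the rest of the pattern can succeed.
Scanning left to right: at [3:21] match 'otzo4334425sF0gDhe', groups = ('otzo4', '3', '34425sF0gDhe'); at [24:53] match 'otzk73@XZ671jaotzo551ezYpg85j', groups = ('otzk7', '3@', 'XZ671jaotzo551ezYpg85j').
3 groups means each result is a tuple of 3 captured strings — 2 here.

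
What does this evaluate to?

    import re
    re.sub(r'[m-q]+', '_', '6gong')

This matches one or more of a character in [m-q].
Matches: at [2:4] → 'on'.
Each match is replaced by '_'.

'6g_g'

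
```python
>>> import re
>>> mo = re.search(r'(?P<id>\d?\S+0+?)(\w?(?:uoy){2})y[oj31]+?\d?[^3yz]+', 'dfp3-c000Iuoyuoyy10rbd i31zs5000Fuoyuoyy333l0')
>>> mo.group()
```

'dfp3-c000Iuoyuoyy10rbd i'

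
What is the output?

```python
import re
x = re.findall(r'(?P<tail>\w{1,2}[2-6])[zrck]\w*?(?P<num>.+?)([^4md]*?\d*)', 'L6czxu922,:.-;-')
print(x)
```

[('L6', 'z', '')]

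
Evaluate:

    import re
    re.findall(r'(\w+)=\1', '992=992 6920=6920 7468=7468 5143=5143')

A backreference is literal: `\1` must see the identical characters the first group matched.
Matches: at [0:7] match '992=992', group 1 = '992'; at [8:17] match '6920=6920', group 1 = '6920'; at [18:27] match '7468=7468', group 1 = '7468'; at [28:37] match '5143=5143', group 1 = '5143'.
Because there's exactly one group, `findall` drops the full match and keeps group 1 from each hit.

['992', '6920', '7468', '5143']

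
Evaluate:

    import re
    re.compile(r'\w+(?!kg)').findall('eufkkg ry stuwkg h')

A negative assertion filters positions out without eating any characters.
Scanning left to right: at [0:6] → 'eufkkg'; at [7:9] → 'ry'; at [10:16] → 'stuwkg'; at [17:18] → 'h'.
`findall` yields the raw match text (4 of them) because the pattern has no groups.

['eufkkg', 'ry', 'stuwkg', 'h']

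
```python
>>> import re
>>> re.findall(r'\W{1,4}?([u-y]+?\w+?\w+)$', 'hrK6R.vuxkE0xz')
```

['vuxkE0xz']

The pattern matches 1 to 4 of a non-word character (lazy); then one or more of a character in [u-y] (lazy), then one or more of a word character (lazy), then one or more of a word character (captured); then anchored at the end.
Scanning left to right: at [5:14] match '.vuxkE0xz', group 1 = 'vuxkE0xz'.
`findall` collects group 1 from the one match (1 total).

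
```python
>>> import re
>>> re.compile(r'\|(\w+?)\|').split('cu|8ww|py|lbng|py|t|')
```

Matches to split on: at [2:7] → '|8ww|'; at [9:15] → '|lbng|'; at [17:20] → '|t|'.
Because the pattern has a capturing group, `split` also inserts each captured text between the pieces.

['cu', '8ww', 'py', 'lbng', 'py', 't', '']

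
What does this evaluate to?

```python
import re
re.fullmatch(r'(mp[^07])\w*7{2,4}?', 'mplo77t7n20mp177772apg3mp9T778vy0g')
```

None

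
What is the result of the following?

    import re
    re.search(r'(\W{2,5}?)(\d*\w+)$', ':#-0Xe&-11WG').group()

'&-11WG'

The pattern matches 2 to 5 of a non-word character (lazy) (captured); then zero or more of a digit, then one or more of a word character (captured); then anchored at the end.
`search` walks the string left to right and returns the first match it finds.
The match spans [6:12] → '&-11WG'.
Captured: group 1 = '&-', group 2 = '11WG'.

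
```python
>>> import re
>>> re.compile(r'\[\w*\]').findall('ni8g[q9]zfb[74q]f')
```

['[q9]', '[74q]']

Scanning left to right: at [4:8] → '[q9]'; at [11:16] → '[74q]'.
Since nothing is captured, `findall` lists the 2 matched substrings directly.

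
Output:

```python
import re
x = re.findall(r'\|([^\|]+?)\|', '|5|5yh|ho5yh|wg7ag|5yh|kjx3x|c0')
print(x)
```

Walking the string: at [0:3] match '|5|', group 1 = '5'; at [6:13] match '|ho5yh|', group 1 = 'ho5yh'; at [18:23] match '|5yh|', group 1 = '5yh'.
With a single group, `findall` returns only what that group captured — 3 items.

['5', 'ho5yh', '5yh']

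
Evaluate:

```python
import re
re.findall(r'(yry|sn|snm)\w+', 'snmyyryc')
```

Alternation tries branches left to right and keeps the first one that lets the overall match succeed at that position.
Matches: at [0:8] match 'snmyyryc', group 1 = 'sn'.
`findall` collects group 1 from the one match (1 total).

['sn']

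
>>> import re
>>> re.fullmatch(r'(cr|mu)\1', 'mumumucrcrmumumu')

None

For `fullmatch`, every character of the input must be accounted for by the pattern.
Here the string isn't matched end-to-end, so the call returns None.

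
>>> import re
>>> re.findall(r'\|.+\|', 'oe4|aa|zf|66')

['|aa|zf|']

Matches: at [3:10] → '|aa|zf|'.
`findall` yields the raw match text (1 of them) because the pattern has no groups.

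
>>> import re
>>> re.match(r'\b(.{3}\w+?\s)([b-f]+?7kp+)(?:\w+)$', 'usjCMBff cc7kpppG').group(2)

'cc7kppp'

Pattern: a word boundary (`\b`, zero-width); then exactly 3 of any character, then one or more of a word character (lazy), then whitespace (captured); then one or more of a character in [b-f] (lazy), then the literal '7k', then one or more of the literal 'p' (captured); then one or more of a word character (non-capturing group); then anchored at the end.
`re.match` won't scan ahead — the pattern has to work from the very first character.
The match spans [0:17] → 'usjCMBff cc7kpppG'.
Captured: group 1 = 'usjCMBff ', group 2 = 'cc7kppp'.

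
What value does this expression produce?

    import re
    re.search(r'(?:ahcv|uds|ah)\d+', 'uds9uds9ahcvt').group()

`re.search` scans for the first position where the pattern succeeds.
The match spans [0:4] → 'uds9'.

'uds9'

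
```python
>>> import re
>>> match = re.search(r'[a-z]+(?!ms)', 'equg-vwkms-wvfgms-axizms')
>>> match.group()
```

'equg'

Because the assertion is negative and zero-width, positions next to the forbidden text are skipped.
`re.search` tries every starting position until one works.
The match spans [0:4] → 'equg'.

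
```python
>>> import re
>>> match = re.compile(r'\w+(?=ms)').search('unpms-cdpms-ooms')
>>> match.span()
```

(0, 3)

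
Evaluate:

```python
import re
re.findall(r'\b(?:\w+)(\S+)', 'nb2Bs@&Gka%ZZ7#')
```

Pattern: a word boundary (`\b`, zero-width); then one or more of a word character (non-capturing group); then one or more of a non-whitespace character (captured).
Matches: at [0:15] match 'nb2Bs@&Gka%ZZ7#', group 1 = '@&Gka%ZZ7#'.
`findall` collects group 1 from the one match (1 total).

['@&Gka%ZZ7#']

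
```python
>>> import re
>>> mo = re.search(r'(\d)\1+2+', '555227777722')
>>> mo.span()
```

(0, 5)

After group 1 captures some text, `\1` only succeeds where that same text appears again.
Unlike `match`, `search` isn't anchored — it looks for the pattern anywhere in the string.
The match spans [0:5] → '55522'.
Captured: group 1 = '5'.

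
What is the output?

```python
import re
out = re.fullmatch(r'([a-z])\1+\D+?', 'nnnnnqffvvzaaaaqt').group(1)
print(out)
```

n

The match spans [0:17] → 'nnnnnqffvvzaaaaqt'.
Captured: group 1 = 'n'.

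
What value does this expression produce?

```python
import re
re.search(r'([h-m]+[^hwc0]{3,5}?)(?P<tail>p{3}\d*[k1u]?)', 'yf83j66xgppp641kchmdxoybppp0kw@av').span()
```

(4, 16)

The match spans [4:16] → 'j66xgppp641k'.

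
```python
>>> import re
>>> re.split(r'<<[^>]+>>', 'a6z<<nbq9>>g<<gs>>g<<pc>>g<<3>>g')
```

Matches to split on: at [3:11] → '<<nbq9>>'; at [12:18] → '<<gs>>'; at [19:25] → '<<pc>>'; at [26:31] → '<<3>>'.
Each match becomes a cut point; 5 segments remain.

['a6z', 'g', 'g', 'g', 'g']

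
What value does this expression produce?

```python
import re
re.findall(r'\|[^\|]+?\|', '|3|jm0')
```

Scanning left to right: at [0:3] → '|3|'.
`findall` yields the raw match text (1 of them) because the pattern has no groups.

['|3|']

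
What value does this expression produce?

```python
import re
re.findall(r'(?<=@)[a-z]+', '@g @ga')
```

['g', 'ga']

The `(?=…)`/`(?<=…)` assertion just peeks at neighbouring text; it doesn't advance the match position.
Walking the string: at [1:2] → 'g'; at [4:6] → 'ga'.
Since nothing is captured, `findall` lists the 2 matched substrings directly.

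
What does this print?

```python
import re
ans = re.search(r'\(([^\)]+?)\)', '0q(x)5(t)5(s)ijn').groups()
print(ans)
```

`re.search` tries every starting position until one works.
The match spans [2:5] → '(x)'.
Captured: group 1 = 'x'.

('x',)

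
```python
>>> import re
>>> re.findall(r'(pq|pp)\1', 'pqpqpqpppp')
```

['pq', 'pp']

The backreference `\1` re-matches whatever the first group consumed, character for character.
Walking the string: at [0:4] match 'pqpq', group 1 = 'pq'; at [6:10] match 'pppp', group 1 = 'pp'.
With a single group, `findall` returns only what that group captured — 2 items.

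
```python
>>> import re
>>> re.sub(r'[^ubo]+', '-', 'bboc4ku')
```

'bbo-u'

The pattern matches one or more of any character except [ubo].
Matches: at [3:6] → 'c4k'.
Every occurrence is swapped for '-'.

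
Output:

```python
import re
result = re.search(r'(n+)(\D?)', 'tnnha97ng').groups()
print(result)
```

('nn', 'h')

The pattern matches one or more of a literal 'n' (captured); then optionally a non-digit (captured).
Unlike `match`, `search` isn't anchored — it looks for the pattern anywhere in the string.
The match spans [1:4] → 'nnh'.
Captured: group 1 = 'nn', group 2 = 'h'.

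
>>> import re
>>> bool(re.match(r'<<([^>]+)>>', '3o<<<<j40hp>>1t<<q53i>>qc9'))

`re.match` only tries the pattern at the start of the string.
Here the string doesn't start with a match, so the call returns None, and `bool(None)` is False.

False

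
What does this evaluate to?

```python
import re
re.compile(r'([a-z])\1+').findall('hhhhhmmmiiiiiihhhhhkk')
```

['h', 'm', 'i', 'h', 'k']

A backreference is literal: `\1` must see the identical characters the first group matched.
With a single group, `findall` returns only what that group captured — 5 items.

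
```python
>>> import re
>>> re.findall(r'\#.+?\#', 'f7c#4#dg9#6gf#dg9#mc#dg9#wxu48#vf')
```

['#4#', '#6gf#', '#mc#', '#wxu48#']

Because the quantifier is non-greedy, it stops expanding at the earliest point where the rest of the pattern can succeed.
Matches: at [3:6] → '#4#'; at [9:14] → '#6gf#'; at [17:21] → '#mc#'; at [24:31] → '#wxu48#'.
With no groups in the pattern, `findall` gives back each whole match — 4 here.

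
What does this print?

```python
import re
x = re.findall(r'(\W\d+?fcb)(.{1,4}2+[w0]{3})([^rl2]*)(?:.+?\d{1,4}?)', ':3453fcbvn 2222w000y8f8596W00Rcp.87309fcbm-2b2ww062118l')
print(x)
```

[(':3453fcb', 'vn 2222w00', '0y8f8596W00Rcp.87309fcbm-')]

Pattern: a non-word character, then one or more of a digit (lazy), then the literal 'fcb' (captured); then 1 to 4 of any character, then one or more of a literal '2', then exactly 3 of one of [w0] (captured); then zero or more of any character except [rl2] (captured); then one or more of any character (lazy), then 1 to 4 of a digit (lazy) (non-capturing group).
Scanning left to right: at [0:46] match ':3453fcbvn 2222w000y8f8596W00Rcp.87309fcbm-2b2', groups = (':3453fcb', 'vn 2222w00', '0y8f8596W00Rcp.87309fcbm-').
3 groups means the one result is a tuple of 3 captured strings — 1 here.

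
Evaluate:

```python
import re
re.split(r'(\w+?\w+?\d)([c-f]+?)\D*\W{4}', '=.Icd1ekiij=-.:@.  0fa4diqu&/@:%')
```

This matches one or more of a word character (lazy), then one or more of a word character (lazy), then a digit (captured); then one or more of a character in [c-f] (lazy) (captured); then zero or more of a non-digit, then exactly 4 of a non-word character.
Matches to split on: at [2:19] → 'Icd1ekiij=-.:@.  '; at [19:32] → '0fa4diqu&/@:%'.
`re.split` interleaves the captured-group text with the surrounding fragments.

['=.', 'Icd1', 'e', '', '0fa4', 'd', '']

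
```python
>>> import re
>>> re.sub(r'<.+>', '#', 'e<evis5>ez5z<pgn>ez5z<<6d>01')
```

Every occurrence is swapped for '#'.

'e#01'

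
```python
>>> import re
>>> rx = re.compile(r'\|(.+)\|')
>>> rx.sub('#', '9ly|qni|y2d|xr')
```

Matches: at [3:12] → '|qni|y2d|'.
Each match is replaced by '#'.

'9ly#xr'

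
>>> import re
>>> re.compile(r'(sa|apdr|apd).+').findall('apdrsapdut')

['apdr']

`|` is ordered: at each position the engine commits to the first alternative that works.
Matches: at [0:10] match 'apdrsapdut', group 1 = 'apdr'.
`findall` collects group 1 from the one match (1 total).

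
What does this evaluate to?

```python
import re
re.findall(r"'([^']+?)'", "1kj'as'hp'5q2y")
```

`findall` collects group 1 from the one match (1 total).

['as']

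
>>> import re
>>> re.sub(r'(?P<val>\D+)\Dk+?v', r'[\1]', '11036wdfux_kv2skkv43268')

'11036[wdfux]2[s]43268'

This matches one or more of a non-digit (captured as 'val'); then a non-digit, then one or more of the literal 'k' (lazy), then the literal 'v'.
Each match is replaced using the text its own group 1 captured.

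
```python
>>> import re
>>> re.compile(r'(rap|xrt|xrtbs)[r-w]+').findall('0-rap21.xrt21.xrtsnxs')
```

['xrt']

Matches: at [14:18] match 'xrts', group 1 = 'xrt'.
One capturing group, so `findall` returns just the captured substring from the one match — 1 in all.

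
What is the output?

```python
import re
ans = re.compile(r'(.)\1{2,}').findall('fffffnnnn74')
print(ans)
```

['f', 'n']

A backreference is literal: `\1` must see the identical characters the first group matched.
One capturing group, so `findall` returns just the captured substring from each match — 2 in all.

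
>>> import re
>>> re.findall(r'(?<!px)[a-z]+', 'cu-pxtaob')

A negative assertion filters positions out without eating any characters.
`findall` yields the raw match text (2 of them) because the pattern has no groups.

['cu', 'pxtaob']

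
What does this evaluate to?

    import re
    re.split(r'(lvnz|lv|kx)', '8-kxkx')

With a capturing group present, the delimiter's captured portion is kept in the result list.

['8-', 'kx', '', 'kx', '']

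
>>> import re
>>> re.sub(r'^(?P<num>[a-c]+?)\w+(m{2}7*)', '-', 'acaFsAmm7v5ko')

'-v5ko'

Pattern: anchored at the start of the string; then one or more of a character in [a-c] (lazy) (captured as 'num'); then one or more of a word character; then exactly 2 of a literal 'm', then zero or more of the literal '7' (captured).
Matches: at [0:9] → 'acaFsAmm7'.
`sub` substitutes '-' at each match site.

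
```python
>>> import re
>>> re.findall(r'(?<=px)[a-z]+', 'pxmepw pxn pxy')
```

['mepw', 'n', 'y']

Lookahead/lookbehind check context without consuming it, so the matched span excludes the asserted characters.
Walking the string: at [2:6] → 'mepw'; at [9:10] → 'n'; at [13:14] → 'y'.
No capturing groups, so `findall` returns the 3 full match strings.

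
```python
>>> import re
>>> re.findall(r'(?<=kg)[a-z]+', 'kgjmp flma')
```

The positive lookaround only admits positions where the adjacent text matches; those characters stay outside the span.
Scanning left to right: at [2:5] → 'jmp'.
With no groups in the pattern, `findall` gives back each whole match — 1 here.

['jmp']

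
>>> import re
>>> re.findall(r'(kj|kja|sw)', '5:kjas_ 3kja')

['kj', 'kj']

Branches in `(...|...)` are attempted left-to-right; the first branch that allows the whole pattern to succeed is taken.
Matches: at [2:4] match 'kj', group 1 = 'kj'; at [9:11] match 'kj', group 1 = 'kj'.
One capturing group, so `findall` returns just the captured substring from each match — 2 in all.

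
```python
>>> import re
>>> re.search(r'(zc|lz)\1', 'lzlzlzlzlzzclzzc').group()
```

'lzlz'

After group 1 captures some text, `\1` only succeeds where that same text appears again.
The match spans [0:4] → 'lzlz'.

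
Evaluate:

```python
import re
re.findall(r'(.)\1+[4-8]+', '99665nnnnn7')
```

['9', 'n']

`\1` is not a pattern — it's the concrete string captured by group 1, re-applied verbatim.
With a single group, `findall` returns only what that group captured — 2 items.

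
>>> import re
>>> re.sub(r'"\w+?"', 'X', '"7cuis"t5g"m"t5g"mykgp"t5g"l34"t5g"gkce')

'Xt5gXt5gXt5gXt5g"gkce'

Matches: at [0:7] → '"7cuis"'; at [10:13] → '"m"'; at [16:23] → '"mykgp"'; at [26:31] → '"l34"'.
Each match is replaced by 'X'.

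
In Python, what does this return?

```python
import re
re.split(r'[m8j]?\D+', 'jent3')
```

Pattern: optionally one of [m8j]; then one or more of a non-digit.
Matches to split on: at [0:4] → 'jent'.
Splitting on the pattern gives 2 pieces.

['', '3']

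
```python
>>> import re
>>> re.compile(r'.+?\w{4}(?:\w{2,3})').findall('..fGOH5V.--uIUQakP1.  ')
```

A `+?`/`*?`/`{m,n}?` starts at its minimum and grows only as far as needed for what follows to match.
No capturing groups, so `findall` returns the 2 full match strings.

['..fGOH5V', '.--uIUQakP']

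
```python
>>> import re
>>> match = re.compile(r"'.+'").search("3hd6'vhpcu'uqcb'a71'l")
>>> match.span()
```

(4, 20)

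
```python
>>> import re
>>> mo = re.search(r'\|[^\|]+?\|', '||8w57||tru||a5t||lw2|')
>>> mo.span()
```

`search` walks the string left to right and returns the first match it finds.
The match spans [1:7] → '|8w57|'.

(1, 7)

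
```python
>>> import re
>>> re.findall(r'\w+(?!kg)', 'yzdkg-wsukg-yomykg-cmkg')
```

`(?!…)`/`(?<!…)` only lets a position through if the neighbouring text does NOT match; no characters are consumed.
`findall` yields the raw match text (4 of them) because the pattern has no groups.

['yzdkg', 'wsukg', 'yomykg', 'cmkg']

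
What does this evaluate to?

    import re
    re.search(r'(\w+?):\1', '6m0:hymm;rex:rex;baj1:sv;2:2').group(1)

The match spans [9:16] → 'rex:rex'.
Captured: group 1 = 'rex'.

'rex'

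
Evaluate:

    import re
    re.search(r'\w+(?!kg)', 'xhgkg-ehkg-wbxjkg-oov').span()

Because the assertion is negative and zero-width, positions next to the forbidden text are skipped.
The match spans [0:5] → 'xhgkg'.

(0, 5)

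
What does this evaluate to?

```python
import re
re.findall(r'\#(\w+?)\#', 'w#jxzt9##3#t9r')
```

['jxzt9', '3']

Because there's exactly one group, `findall` drops the full match and keeps group 1 from each hit.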